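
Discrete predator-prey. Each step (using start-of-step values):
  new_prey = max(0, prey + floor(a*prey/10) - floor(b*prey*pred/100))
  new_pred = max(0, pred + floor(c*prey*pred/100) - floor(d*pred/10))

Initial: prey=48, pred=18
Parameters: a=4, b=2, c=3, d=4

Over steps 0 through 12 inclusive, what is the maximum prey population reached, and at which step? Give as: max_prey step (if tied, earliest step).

Step 1: prey: 48+19-17=50; pred: 18+25-7=36
Step 2: prey: 50+20-36=34; pred: 36+54-14=76
Step 3: prey: 34+13-51=0; pred: 76+77-30=123
Step 4: prey: 0+0-0=0; pred: 123+0-49=74
Step 5: prey: 0+0-0=0; pred: 74+0-29=45
Step 6: prey: 0+0-0=0; pred: 45+0-18=27
Step 7: prey: 0+0-0=0; pred: 27+0-10=17
Step 8: prey: 0+0-0=0; pred: 17+0-6=11
Step 9: prey: 0+0-0=0; pred: 11+0-4=7
Step 10: prey: 0+0-0=0; pred: 7+0-2=5
Step 11: prey: 0+0-0=0; pred: 5+0-2=3
Step 12: prey: 0+0-0=0; pred: 3+0-1=2
Max prey = 50 at step 1

Answer: 50 1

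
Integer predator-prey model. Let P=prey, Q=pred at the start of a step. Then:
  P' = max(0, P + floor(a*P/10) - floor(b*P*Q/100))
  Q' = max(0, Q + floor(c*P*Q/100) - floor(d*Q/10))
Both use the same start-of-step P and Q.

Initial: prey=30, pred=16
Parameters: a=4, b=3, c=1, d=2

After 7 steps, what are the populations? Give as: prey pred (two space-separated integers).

Step 1: prey: 30+12-14=28; pred: 16+4-3=17
Step 2: prey: 28+11-14=25; pred: 17+4-3=18
Step 3: prey: 25+10-13=22; pred: 18+4-3=19
Step 4: prey: 22+8-12=18; pred: 19+4-3=20
Step 5: prey: 18+7-10=15; pred: 20+3-4=19
Step 6: prey: 15+6-8=13; pred: 19+2-3=18
Step 7: prey: 13+5-7=11; pred: 18+2-3=17

Answer: 11 17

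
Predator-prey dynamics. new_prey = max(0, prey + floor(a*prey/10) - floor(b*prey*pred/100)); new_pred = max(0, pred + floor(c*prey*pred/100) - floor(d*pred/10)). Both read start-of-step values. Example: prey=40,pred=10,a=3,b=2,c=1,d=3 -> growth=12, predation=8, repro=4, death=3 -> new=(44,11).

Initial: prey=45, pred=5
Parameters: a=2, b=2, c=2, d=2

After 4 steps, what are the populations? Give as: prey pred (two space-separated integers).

Answer: 31 47

Derivation:
Step 1: prey: 45+9-4=50; pred: 5+4-1=8
Step 2: prey: 50+10-8=52; pred: 8+8-1=15
Step 3: prey: 52+10-15=47; pred: 15+15-3=27
Step 4: prey: 47+9-25=31; pred: 27+25-5=47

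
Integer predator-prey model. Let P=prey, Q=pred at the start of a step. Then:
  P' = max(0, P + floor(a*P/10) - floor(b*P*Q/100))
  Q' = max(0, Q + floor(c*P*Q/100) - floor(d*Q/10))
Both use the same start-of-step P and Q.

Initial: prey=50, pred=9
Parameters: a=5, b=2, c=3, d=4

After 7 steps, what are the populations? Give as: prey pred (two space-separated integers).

Answer: 0 54

Derivation:
Step 1: prey: 50+25-9=66; pred: 9+13-3=19
Step 2: prey: 66+33-25=74; pred: 19+37-7=49
Step 3: prey: 74+37-72=39; pred: 49+108-19=138
Step 4: prey: 39+19-107=0; pred: 138+161-55=244
Step 5: prey: 0+0-0=0; pred: 244+0-97=147
Step 6: prey: 0+0-0=0; pred: 147+0-58=89
Step 7: prey: 0+0-0=0; pred: 89+0-35=54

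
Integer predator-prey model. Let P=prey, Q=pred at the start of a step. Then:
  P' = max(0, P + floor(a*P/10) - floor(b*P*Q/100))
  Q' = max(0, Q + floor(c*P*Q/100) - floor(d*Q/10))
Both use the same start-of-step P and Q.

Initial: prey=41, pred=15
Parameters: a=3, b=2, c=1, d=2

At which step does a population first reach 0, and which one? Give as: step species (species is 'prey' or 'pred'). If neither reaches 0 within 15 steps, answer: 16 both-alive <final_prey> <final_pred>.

Answer: 16 both-alive 6 7

Derivation:
Step 1: prey: 41+12-12=41; pred: 15+6-3=18
Step 2: prey: 41+12-14=39; pred: 18+7-3=22
Step 3: prey: 39+11-17=33; pred: 22+8-4=26
Step 4: prey: 33+9-17=25; pred: 26+8-5=29
Step 5: prey: 25+7-14=18; pred: 29+7-5=31
Step 6: prey: 18+5-11=12; pred: 31+5-6=30
Step 7: prey: 12+3-7=8; pred: 30+3-6=27
Step 8: prey: 8+2-4=6; pred: 27+2-5=24
Step 9: prey: 6+1-2=5; pred: 24+1-4=21
Step 10: prey: 5+1-2=4; pred: 21+1-4=18
Step 11: prey: 4+1-1=4; pred: 18+0-3=15
Step 12: prey: 4+1-1=4; pred: 15+0-3=12
Step 13: prey: 4+1-0=5; pred: 12+0-2=10
Step 14: prey: 5+1-1=5; pred: 10+0-2=8
Step 15: prey: 5+1-0=6; pred: 8+0-1=7
No extinction within 15 steps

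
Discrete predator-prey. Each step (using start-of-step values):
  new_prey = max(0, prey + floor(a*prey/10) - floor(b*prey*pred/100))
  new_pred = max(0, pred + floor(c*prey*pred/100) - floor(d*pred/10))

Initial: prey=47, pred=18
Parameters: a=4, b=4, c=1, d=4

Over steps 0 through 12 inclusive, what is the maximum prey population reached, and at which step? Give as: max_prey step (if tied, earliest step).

Answer: 65 12

Derivation:
Step 1: prey: 47+18-33=32; pred: 18+8-7=19
Step 2: prey: 32+12-24=20; pred: 19+6-7=18
Step 3: prey: 20+8-14=14; pred: 18+3-7=14
Step 4: prey: 14+5-7=12; pred: 14+1-5=10
Step 5: prey: 12+4-4=12; pred: 10+1-4=7
Step 6: prey: 12+4-3=13; pred: 7+0-2=5
Step 7: prey: 13+5-2=16; pred: 5+0-2=3
Step 8: prey: 16+6-1=21; pred: 3+0-1=2
Step 9: prey: 21+8-1=28; pred: 2+0-0=2
Step 10: prey: 28+11-2=37; pred: 2+0-0=2
Step 11: prey: 37+14-2=49; pred: 2+0-0=2
Step 12: prey: 49+19-3=65; pred: 2+0-0=2
Max prey = 65 at step 12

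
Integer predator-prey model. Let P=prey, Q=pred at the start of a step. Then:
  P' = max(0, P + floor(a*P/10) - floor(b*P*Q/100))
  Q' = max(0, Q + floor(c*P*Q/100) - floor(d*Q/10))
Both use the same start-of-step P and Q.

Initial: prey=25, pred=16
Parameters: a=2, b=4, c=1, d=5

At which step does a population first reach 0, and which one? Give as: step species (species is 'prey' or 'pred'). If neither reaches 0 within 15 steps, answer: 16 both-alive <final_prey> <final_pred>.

Answer: 16 both-alive 59 1

Derivation:
Step 1: prey: 25+5-16=14; pred: 16+4-8=12
Step 2: prey: 14+2-6=10; pred: 12+1-6=7
Step 3: prey: 10+2-2=10; pred: 7+0-3=4
Step 4: prey: 10+2-1=11; pred: 4+0-2=2
Step 5: prey: 11+2-0=13; pred: 2+0-1=1
Step 6: prey: 13+2-0=15; pred: 1+0-0=1
Step 7: prey: 15+3-0=18; pred: 1+0-0=1
Step 8: prey: 18+3-0=21; pred: 1+0-0=1
Step 9: prey: 21+4-0=25; pred: 1+0-0=1
Step 10: prey: 25+5-1=29; pred: 1+0-0=1
Step 11: prey: 29+5-1=33; pred: 1+0-0=1
Step 12: prey: 33+6-1=38; pred: 1+0-0=1
Step 13: prey: 38+7-1=44; pred: 1+0-0=1
Step 14: prey: 44+8-1=51; pred: 1+0-0=1
Step 15: prey: 51+10-2=59; pred: 1+0-0=1
No extinction within 15 steps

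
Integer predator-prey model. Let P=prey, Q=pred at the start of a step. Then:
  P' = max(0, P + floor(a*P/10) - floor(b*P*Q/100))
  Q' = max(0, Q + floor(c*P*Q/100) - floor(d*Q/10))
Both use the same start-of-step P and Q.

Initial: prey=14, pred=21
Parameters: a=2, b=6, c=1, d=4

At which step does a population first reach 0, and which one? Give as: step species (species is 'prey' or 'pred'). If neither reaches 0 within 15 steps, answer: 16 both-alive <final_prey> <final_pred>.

Step 1: prey: 14+2-17=0; pred: 21+2-8=15
First extinction: prey at step 1

Answer: 1 prey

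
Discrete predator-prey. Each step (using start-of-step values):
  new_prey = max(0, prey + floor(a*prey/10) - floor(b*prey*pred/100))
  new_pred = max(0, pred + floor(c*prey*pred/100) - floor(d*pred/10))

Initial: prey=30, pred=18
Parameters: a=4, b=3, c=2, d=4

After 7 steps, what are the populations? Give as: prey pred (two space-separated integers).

Step 1: prey: 30+12-16=26; pred: 18+10-7=21
Step 2: prey: 26+10-16=20; pred: 21+10-8=23
Step 3: prey: 20+8-13=15; pred: 23+9-9=23
Step 4: prey: 15+6-10=11; pred: 23+6-9=20
Step 5: prey: 11+4-6=9; pred: 20+4-8=16
Step 6: prey: 9+3-4=8; pred: 16+2-6=12
Step 7: prey: 8+3-2=9; pred: 12+1-4=9

Answer: 9 9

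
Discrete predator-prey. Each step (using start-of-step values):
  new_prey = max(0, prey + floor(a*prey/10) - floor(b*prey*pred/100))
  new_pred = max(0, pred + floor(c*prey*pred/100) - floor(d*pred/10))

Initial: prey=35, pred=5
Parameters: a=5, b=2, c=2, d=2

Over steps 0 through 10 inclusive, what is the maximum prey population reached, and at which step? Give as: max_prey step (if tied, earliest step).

Answer: 84 3

Derivation:
Step 1: prey: 35+17-3=49; pred: 5+3-1=7
Step 2: prey: 49+24-6=67; pred: 7+6-1=12
Step 3: prey: 67+33-16=84; pred: 12+16-2=26
Step 4: prey: 84+42-43=83; pred: 26+43-5=64
Step 5: prey: 83+41-106=18; pred: 64+106-12=158
Step 6: prey: 18+9-56=0; pred: 158+56-31=183
Step 7: prey: 0+0-0=0; pred: 183+0-36=147
Step 8: prey: 0+0-0=0; pred: 147+0-29=118
Step 9: prey: 0+0-0=0; pred: 118+0-23=95
Step 10: prey: 0+0-0=0; pred: 95+0-19=76
Max prey = 84 at step 3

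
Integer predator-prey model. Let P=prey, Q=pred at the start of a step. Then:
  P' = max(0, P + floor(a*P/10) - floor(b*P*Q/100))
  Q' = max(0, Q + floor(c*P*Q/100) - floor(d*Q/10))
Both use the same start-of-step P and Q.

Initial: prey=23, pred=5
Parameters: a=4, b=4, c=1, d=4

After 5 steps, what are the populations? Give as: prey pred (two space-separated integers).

Step 1: prey: 23+9-4=28; pred: 5+1-2=4
Step 2: prey: 28+11-4=35; pred: 4+1-1=4
Step 3: prey: 35+14-5=44; pred: 4+1-1=4
Step 4: prey: 44+17-7=54; pred: 4+1-1=4
Step 5: prey: 54+21-8=67; pred: 4+2-1=5

Answer: 67 5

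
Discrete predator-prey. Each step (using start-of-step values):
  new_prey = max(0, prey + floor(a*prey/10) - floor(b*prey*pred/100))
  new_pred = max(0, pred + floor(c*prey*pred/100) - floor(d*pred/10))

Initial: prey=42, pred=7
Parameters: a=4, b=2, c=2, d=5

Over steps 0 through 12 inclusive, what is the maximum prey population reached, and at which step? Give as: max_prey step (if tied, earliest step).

Step 1: prey: 42+16-5=53; pred: 7+5-3=9
Step 2: prey: 53+21-9=65; pred: 9+9-4=14
Step 3: prey: 65+26-18=73; pred: 14+18-7=25
Step 4: prey: 73+29-36=66; pred: 25+36-12=49
Step 5: prey: 66+26-64=28; pred: 49+64-24=89
Step 6: prey: 28+11-49=0; pred: 89+49-44=94
Step 7: prey: 0+0-0=0; pred: 94+0-47=47
Step 8: prey: 0+0-0=0; pred: 47+0-23=24
Step 9: prey: 0+0-0=0; pred: 24+0-12=12
Step 10: prey: 0+0-0=0; pred: 12+0-6=6
Step 11: prey: 0+0-0=0; pred: 6+0-3=3
Step 12: prey: 0+0-0=0; pred: 3+0-1=2
Max prey = 73 at step 3

Answer: 73 3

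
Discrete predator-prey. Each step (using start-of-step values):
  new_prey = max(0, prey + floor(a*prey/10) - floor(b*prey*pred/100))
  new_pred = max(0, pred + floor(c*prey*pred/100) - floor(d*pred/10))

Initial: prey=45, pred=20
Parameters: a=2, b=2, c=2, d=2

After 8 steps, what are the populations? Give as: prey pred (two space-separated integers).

Step 1: prey: 45+9-18=36; pred: 20+18-4=34
Step 2: prey: 36+7-24=19; pred: 34+24-6=52
Step 3: prey: 19+3-19=3; pred: 52+19-10=61
Step 4: prey: 3+0-3=0; pred: 61+3-12=52
Step 5: prey: 0+0-0=0; pred: 52+0-10=42
Step 6: prey: 0+0-0=0; pred: 42+0-8=34
Step 7: prey: 0+0-0=0; pred: 34+0-6=28
Step 8: prey: 0+0-0=0; pred: 28+0-5=23

Answer: 0 23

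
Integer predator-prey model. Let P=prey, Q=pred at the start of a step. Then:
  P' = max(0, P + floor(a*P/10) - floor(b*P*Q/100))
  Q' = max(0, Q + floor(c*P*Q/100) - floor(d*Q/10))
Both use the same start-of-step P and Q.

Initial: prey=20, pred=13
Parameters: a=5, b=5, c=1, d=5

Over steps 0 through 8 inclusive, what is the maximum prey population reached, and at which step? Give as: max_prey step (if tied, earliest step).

Step 1: prey: 20+10-13=17; pred: 13+2-6=9
Step 2: prey: 17+8-7=18; pred: 9+1-4=6
Step 3: prey: 18+9-5=22; pred: 6+1-3=4
Step 4: prey: 22+11-4=29; pred: 4+0-2=2
Step 5: prey: 29+14-2=41; pred: 2+0-1=1
Step 6: prey: 41+20-2=59; pred: 1+0-0=1
Step 7: prey: 59+29-2=86; pred: 1+0-0=1
Step 8: prey: 86+43-4=125; pred: 1+0-0=1
Max prey = 125 at step 8

Answer: 125 8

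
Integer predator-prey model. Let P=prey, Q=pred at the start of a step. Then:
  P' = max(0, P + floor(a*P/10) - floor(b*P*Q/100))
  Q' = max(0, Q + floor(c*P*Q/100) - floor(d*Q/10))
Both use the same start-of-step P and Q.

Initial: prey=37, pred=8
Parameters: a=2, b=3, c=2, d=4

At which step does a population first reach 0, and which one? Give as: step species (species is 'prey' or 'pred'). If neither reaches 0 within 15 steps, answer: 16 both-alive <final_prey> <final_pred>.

Answer: 16 both-alive 12 2

Derivation:
Step 1: prey: 37+7-8=36; pred: 8+5-3=10
Step 2: prey: 36+7-10=33; pred: 10+7-4=13
Step 3: prey: 33+6-12=27; pred: 13+8-5=16
Step 4: prey: 27+5-12=20; pred: 16+8-6=18
Step 5: prey: 20+4-10=14; pred: 18+7-7=18
Step 6: prey: 14+2-7=9; pred: 18+5-7=16
Step 7: prey: 9+1-4=6; pred: 16+2-6=12
Step 8: prey: 6+1-2=5; pred: 12+1-4=9
Step 9: prey: 5+1-1=5; pred: 9+0-3=6
Step 10: prey: 5+1-0=6; pred: 6+0-2=4
Step 11: prey: 6+1-0=7; pred: 4+0-1=3
Step 12: prey: 7+1-0=8; pred: 3+0-1=2
Step 13: prey: 8+1-0=9; pred: 2+0-0=2
Step 14: prey: 9+1-0=10; pred: 2+0-0=2
Step 15: prey: 10+2-0=12; pred: 2+0-0=2
No extinction within 15 steps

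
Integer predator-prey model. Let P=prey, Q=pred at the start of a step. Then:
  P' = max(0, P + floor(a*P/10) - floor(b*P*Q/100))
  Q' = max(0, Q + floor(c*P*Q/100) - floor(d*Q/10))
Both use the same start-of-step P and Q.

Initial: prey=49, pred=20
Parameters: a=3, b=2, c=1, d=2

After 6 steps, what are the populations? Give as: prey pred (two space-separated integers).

Answer: 5 31

Derivation:
Step 1: prey: 49+14-19=44; pred: 20+9-4=25
Step 2: prey: 44+13-22=35; pred: 25+11-5=31
Step 3: prey: 35+10-21=24; pred: 31+10-6=35
Step 4: prey: 24+7-16=15; pred: 35+8-7=36
Step 5: prey: 15+4-10=9; pred: 36+5-7=34
Step 6: prey: 9+2-6=5; pred: 34+3-6=31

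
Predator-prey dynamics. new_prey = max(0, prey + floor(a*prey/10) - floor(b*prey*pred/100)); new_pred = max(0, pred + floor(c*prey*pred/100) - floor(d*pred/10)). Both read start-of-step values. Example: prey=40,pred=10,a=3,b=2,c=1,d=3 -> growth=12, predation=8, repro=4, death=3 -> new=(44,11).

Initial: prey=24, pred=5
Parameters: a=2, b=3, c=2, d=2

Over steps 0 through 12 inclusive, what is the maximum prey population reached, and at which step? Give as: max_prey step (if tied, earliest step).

Step 1: prey: 24+4-3=25; pred: 5+2-1=6
Step 2: prey: 25+5-4=26; pred: 6+3-1=8
Step 3: prey: 26+5-6=25; pred: 8+4-1=11
Step 4: prey: 25+5-8=22; pred: 11+5-2=14
Step 5: prey: 22+4-9=17; pred: 14+6-2=18
Step 6: prey: 17+3-9=11; pred: 18+6-3=21
Step 7: prey: 11+2-6=7; pred: 21+4-4=21
Step 8: prey: 7+1-4=4; pred: 21+2-4=19
Step 9: prey: 4+0-2=2; pred: 19+1-3=17
Step 10: prey: 2+0-1=1; pred: 17+0-3=14
Step 11: prey: 1+0-0=1; pred: 14+0-2=12
Step 12: prey: 1+0-0=1; pred: 12+0-2=10
Max prey = 26 at step 2

Answer: 26 2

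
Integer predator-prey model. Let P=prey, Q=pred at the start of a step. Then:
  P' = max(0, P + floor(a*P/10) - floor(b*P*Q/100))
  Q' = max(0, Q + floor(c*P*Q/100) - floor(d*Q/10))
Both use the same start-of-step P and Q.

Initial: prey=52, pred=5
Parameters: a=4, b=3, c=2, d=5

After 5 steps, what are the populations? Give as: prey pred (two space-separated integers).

Answer: 0 75

Derivation:
Step 1: prey: 52+20-7=65; pred: 5+5-2=8
Step 2: prey: 65+26-15=76; pred: 8+10-4=14
Step 3: prey: 76+30-31=75; pred: 14+21-7=28
Step 4: prey: 75+30-63=42; pred: 28+42-14=56
Step 5: prey: 42+16-70=0; pred: 56+47-28=75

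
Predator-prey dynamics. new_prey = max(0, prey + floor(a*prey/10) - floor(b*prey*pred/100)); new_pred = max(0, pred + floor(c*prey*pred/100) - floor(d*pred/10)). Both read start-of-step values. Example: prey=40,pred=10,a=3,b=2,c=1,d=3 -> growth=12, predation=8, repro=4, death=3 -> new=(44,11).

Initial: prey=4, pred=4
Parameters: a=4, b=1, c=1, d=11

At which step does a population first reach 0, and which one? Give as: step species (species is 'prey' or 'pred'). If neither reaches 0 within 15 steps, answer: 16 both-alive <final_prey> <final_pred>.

Step 1: prey: 4+1-0=5; pred: 4+0-4=0
First extinction: pred at step 1

Answer: 1 pred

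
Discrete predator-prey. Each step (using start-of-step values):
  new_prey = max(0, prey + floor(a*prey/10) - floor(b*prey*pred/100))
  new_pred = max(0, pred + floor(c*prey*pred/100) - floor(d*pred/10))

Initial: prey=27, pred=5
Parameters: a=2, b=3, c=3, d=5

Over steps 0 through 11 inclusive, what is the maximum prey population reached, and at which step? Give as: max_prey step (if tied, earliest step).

Answer: 28 1

Derivation:
Step 1: prey: 27+5-4=28; pred: 5+4-2=7
Step 2: prey: 28+5-5=28; pred: 7+5-3=9
Step 3: prey: 28+5-7=26; pred: 9+7-4=12
Step 4: prey: 26+5-9=22; pred: 12+9-6=15
Step 5: prey: 22+4-9=17; pred: 15+9-7=17
Step 6: prey: 17+3-8=12; pred: 17+8-8=17
Step 7: prey: 12+2-6=8; pred: 17+6-8=15
Step 8: prey: 8+1-3=6; pred: 15+3-7=11
Step 9: prey: 6+1-1=6; pred: 11+1-5=7
Step 10: prey: 6+1-1=6; pred: 7+1-3=5
Step 11: prey: 6+1-0=7; pred: 5+0-2=3
Max prey = 28 at step 1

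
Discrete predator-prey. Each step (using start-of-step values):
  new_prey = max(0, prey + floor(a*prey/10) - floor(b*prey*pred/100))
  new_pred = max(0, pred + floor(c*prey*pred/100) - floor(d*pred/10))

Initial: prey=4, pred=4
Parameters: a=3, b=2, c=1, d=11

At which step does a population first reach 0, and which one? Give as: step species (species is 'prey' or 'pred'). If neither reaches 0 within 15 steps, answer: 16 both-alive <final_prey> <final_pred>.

Answer: 1 pred

Derivation:
Step 1: prey: 4+1-0=5; pred: 4+0-4=0
First extinction: pred at step 1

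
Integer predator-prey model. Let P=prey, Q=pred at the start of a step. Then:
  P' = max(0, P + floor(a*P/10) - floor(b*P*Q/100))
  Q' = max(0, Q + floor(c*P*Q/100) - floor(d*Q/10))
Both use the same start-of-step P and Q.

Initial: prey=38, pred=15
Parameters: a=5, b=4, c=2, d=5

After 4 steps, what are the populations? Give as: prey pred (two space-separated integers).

Answer: 10 19

Derivation:
Step 1: prey: 38+19-22=35; pred: 15+11-7=19
Step 2: prey: 35+17-26=26; pred: 19+13-9=23
Step 3: prey: 26+13-23=16; pred: 23+11-11=23
Step 4: prey: 16+8-14=10; pred: 23+7-11=19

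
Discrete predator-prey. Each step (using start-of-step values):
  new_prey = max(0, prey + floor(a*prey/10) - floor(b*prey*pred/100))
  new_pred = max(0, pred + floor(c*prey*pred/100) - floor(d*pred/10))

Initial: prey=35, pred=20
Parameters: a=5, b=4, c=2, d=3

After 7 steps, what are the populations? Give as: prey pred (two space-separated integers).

Step 1: prey: 35+17-28=24; pred: 20+14-6=28
Step 2: prey: 24+12-26=10; pred: 28+13-8=33
Step 3: prey: 10+5-13=2; pred: 33+6-9=30
Step 4: prey: 2+1-2=1; pred: 30+1-9=22
Step 5: prey: 1+0-0=1; pred: 22+0-6=16
Step 6: prey: 1+0-0=1; pred: 16+0-4=12
Step 7: prey: 1+0-0=1; pred: 12+0-3=9

Answer: 1 9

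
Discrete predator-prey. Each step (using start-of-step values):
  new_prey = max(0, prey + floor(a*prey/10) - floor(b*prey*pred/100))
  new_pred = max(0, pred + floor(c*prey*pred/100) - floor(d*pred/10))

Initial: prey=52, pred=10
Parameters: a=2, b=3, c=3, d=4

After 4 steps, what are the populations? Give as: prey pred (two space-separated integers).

Answer: 0 36

Derivation:
Step 1: prey: 52+10-15=47; pred: 10+15-4=21
Step 2: prey: 47+9-29=27; pred: 21+29-8=42
Step 3: prey: 27+5-34=0; pred: 42+34-16=60
Step 4: prey: 0+0-0=0; pred: 60+0-24=36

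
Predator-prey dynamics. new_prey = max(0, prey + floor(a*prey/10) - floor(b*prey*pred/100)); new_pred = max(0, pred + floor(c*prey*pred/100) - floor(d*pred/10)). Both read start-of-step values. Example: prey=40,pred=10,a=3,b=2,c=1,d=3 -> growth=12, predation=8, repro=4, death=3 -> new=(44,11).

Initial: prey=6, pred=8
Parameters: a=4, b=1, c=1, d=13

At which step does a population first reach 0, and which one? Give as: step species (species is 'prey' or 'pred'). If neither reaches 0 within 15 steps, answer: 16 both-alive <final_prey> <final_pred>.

Step 1: prey: 6+2-0=8; pred: 8+0-10=0
First extinction: pred at step 1

Answer: 1 pred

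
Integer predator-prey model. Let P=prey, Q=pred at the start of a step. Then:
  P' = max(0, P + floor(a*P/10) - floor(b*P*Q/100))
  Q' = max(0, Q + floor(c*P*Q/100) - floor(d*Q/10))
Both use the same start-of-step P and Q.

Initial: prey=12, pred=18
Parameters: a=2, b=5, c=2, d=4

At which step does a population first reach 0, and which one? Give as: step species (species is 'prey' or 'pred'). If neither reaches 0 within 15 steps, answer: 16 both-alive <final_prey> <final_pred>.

Answer: 16 both-alive 1 2

Derivation:
Step 1: prey: 12+2-10=4; pred: 18+4-7=15
Step 2: prey: 4+0-3=1; pred: 15+1-6=10
Step 3: prey: 1+0-0=1; pred: 10+0-4=6
Step 4: prey: 1+0-0=1; pred: 6+0-2=4
Step 5: prey: 1+0-0=1; pred: 4+0-1=3
Step 6: prey: 1+0-0=1; pred: 3+0-1=2
Step 7: prey: 1+0-0=1; pred: 2+0-0=2
Steps 8-15: state stable at prey=1, pred=2 (no change)
No extinction within 15 steps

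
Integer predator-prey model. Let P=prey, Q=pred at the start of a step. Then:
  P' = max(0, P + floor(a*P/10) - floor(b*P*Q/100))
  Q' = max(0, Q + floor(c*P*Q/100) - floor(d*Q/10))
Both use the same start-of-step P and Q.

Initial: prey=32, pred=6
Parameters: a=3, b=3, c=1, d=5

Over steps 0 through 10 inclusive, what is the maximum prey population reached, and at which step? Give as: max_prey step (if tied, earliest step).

Answer: 132 9

Derivation:
Step 1: prey: 32+9-5=36; pred: 6+1-3=4
Step 2: prey: 36+10-4=42; pred: 4+1-2=3
Step 3: prey: 42+12-3=51; pred: 3+1-1=3
Step 4: prey: 51+15-4=62; pred: 3+1-1=3
Step 5: prey: 62+18-5=75; pred: 3+1-1=3
Step 6: prey: 75+22-6=91; pred: 3+2-1=4
Step 7: prey: 91+27-10=108; pred: 4+3-2=5
Step 8: prey: 108+32-16=124; pred: 5+5-2=8
Step 9: prey: 124+37-29=132; pred: 8+9-4=13
Step 10: prey: 132+39-51=120; pred: 13+17-6=24
Max prey = 132 at step 9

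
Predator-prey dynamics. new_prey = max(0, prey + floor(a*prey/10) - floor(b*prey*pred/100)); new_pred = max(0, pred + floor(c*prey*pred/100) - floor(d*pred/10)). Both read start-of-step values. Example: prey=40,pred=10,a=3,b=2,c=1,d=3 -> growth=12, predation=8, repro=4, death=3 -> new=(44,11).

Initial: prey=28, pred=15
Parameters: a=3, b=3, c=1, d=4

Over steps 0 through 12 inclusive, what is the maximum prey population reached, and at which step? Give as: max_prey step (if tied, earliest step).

Step 1: prey: 28+8-12=24; pred: 15+4-6=13
Step 2: prey: 24+7-9=22; pred: 13+3-5=11
Step 3: prey: 22+6-7=21; pred: 11+2-4=9
Step 4: prey: 21+6-5=22; pred: 9+1-3=7
Step 5: prey: 22+6-4=24; pred: 7+1-2=6
Step 6: prey: 24+7-4=27; pred: 6+1-2=5
Step 7: prey: 27+8-4=31; pred: 5+1-2=4
Step 8: prey: 31+9-3=37; pred: 4+1-1=4
Step 9: prey: 37+11-4=44; pred: 4+1-1=4
Step 10: prey: 44+13-5=52; pred: 4+1-1=4
Step 11: prey: 52+15-6=61; pred: 4+2-1=5
Step 12: prey: 61+18-9=70; pred: 5+3-2=6
Max prey = 70 at step 12

Answer: 70 12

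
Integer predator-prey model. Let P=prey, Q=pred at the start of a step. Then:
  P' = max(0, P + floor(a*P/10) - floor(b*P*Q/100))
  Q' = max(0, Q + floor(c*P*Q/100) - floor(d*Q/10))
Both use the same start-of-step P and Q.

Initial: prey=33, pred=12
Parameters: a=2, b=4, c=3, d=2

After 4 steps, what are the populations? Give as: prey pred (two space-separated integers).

Answer: 0 27

Derivation:
Step 1: prey: 33+6-15=24; pred: 12+11-2=21
Step 2: prey: 24+4-20=8; pred: 21+15-4=32
Step 3: prey: 8+1-10=0; pred: 32+7-6=33
Step 4: prey: 0+0-0=0; pred: 33+0-6=27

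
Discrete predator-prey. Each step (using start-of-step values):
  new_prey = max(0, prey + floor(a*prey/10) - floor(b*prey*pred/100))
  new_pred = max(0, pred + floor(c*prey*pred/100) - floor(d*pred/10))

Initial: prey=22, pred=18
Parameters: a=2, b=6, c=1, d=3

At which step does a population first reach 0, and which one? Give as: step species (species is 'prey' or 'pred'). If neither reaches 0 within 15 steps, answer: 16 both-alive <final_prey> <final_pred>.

Step 1: prey: 22+4-23=3; pred: 18+3-5=16
Step 2: prey: 3+0-2=1; pred: 16+0-4=12
Step 3: prey: 1+0-0=1; pred: 12+0-3=9
Step 4: prey: 1+0-0=1; pred: 9+0-2=7
Step 5: prey: 1+0-0=1; pred: 7+0-2=5
Step 6: prey: 1+0-0=1; pred: 5+0-1=4
Step 7: prey: 1+0-0=1; pred: 4+0-1=3
Step 8: prey: 1+0-0=1; pred: 3+0-0=3
Steps 9-15: state stable at prey=1, pred=3 (no change)
No extinction within 15 steps

Answer: 16 both-alive 1 3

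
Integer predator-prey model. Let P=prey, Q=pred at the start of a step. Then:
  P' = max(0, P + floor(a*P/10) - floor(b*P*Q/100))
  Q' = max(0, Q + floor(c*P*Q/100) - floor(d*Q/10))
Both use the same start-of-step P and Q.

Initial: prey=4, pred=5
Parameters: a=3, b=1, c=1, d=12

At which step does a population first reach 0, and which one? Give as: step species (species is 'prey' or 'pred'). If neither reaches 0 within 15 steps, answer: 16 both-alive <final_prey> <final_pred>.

Answer: 1 pred

Derivation:
Step 1: prey: 4+1-0=5; pred: 5+0-6=0
First extinction: pred at step 1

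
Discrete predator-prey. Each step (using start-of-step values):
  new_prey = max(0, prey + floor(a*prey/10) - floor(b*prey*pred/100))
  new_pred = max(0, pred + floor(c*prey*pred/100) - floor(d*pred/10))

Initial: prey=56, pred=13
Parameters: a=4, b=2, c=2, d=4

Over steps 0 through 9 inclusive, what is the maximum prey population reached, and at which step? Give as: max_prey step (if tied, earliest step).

Step 1: prey: 56+22-14=64; pred: 13+14-5=22
Step 2: prey: 64+25-28=61; pred: 22+28-8=42
Step 3: prey: 61+24-51=34; pred: 42+51-16=77
Step 4: prey: 34+13-52=0; pred: 77+52-30=99
Step 5: prey: 0+0-0=0; pred: 99+0-39=60
Step 6: prey: 0+0-0=0; pred: 60+0-24=36
Step 7: prey: 0+0-0=0; pred: 36+0-14=22
Step 8: prey: 0+0-0=0; pred: 22+0-8=14
Step 9: prey: 0+0-0=0; pred: 14+0-5=9
Max prey = 64 at step 1

Answer: 64 1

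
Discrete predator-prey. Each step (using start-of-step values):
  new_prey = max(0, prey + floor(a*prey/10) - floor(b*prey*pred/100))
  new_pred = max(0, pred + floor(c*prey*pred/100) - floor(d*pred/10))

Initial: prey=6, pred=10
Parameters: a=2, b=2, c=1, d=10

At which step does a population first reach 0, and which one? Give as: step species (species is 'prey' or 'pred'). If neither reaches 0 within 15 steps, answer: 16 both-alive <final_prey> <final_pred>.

Answer: 1 pred

Derivation:
Step 1: prey: 6+1-1=6; pred: 10+0-10=0
First extinction: pred at step 1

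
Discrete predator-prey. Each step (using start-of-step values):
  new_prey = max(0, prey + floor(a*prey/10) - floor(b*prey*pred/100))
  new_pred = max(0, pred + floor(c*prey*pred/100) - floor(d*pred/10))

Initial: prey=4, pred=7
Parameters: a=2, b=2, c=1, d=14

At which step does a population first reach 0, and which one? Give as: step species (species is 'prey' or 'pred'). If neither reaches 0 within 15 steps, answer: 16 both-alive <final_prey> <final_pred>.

Answer: 1 pred

Derivation:
Step 1: prey: 4+0-0=4; pred: 7+0-9=0
First extinction: pred at step 1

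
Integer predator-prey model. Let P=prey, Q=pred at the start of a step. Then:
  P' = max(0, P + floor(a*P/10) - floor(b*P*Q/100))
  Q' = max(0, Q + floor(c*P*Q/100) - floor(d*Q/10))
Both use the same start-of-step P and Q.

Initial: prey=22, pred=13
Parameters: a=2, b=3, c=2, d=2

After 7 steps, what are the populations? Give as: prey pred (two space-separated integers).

Answer: 2 12

Derivation:
Step 1: prey: 22+4-8=18; pred: 13+5-2=16
Step 2: prey: 18+3-8=13; pred: 16+5-3=18
Step 3: prey: 13+2-7=8; pred: 18+4-3=19
Step 4: prey: 8+1-4=5; pred: 19+3-3=19
Step 5: prey: 5+1-2=4; pred: 19+1-3=17
Step 6: prey: 4+0-2=2; pred: 17+1-3=15
Step 7: prey: 2+0-0=2; pred: 15+0-3=12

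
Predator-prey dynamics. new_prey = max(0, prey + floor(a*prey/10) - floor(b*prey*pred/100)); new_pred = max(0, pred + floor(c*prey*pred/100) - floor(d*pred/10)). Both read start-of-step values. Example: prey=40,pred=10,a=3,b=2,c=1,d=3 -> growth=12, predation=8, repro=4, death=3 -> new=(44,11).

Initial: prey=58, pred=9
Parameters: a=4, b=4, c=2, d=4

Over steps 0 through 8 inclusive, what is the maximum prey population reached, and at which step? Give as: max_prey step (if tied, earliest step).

Step 1: prey: 58+23-20=61; pred: 9+10-3=16
Step 2: prey: 61+24-39=46; pred: 16+19-6=29
Step 3: prey: 46+18-53=11; pred: 29+26-11=44
Step 4: prey: 11+4-19=0; pred: 44+9-17=36
Step 5: prey: 0+0-0=0; pred: 36+0-14=22
Step 6: prey: 0+0-0=0; pred: 22+0-8=14
Step 7: prey: 0+0-0=0; pred: 14+0-5=9
Step 8: prey: 0+0-0=0; pred: 9+0-3=6
Max prey = 61 at step 1

Answer: 61 1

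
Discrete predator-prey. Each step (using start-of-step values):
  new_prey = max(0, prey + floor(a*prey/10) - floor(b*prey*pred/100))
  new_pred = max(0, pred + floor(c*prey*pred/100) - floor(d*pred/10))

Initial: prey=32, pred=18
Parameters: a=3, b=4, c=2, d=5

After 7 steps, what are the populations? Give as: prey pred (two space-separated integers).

Step 1: prey: 32+9-23=18; pred: 18+11-9=20
Step 2: prey: 18+5-14=9; pred: 20+7-10=17
Step 3: prey: 9+2-6=5; pred: 17+3-8=12
Step 4: prey: 5+1-2=4; pred: 12+1-6=7
Step 5: prey: 4+1-1=4; pred: 7+0-3=4
Step 6: prey: 4+1-0=5; pred: 4+0-2=2
Step 7: prey: 5+1-0=6; pred: 2+0-1=1

Answer: 6 1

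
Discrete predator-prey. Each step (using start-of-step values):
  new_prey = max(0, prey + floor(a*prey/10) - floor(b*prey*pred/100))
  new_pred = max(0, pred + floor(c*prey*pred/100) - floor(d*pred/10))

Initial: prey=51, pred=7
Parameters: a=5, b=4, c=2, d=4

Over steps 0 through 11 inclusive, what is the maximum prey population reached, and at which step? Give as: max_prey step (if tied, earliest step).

Step 1: prey: 51+25-14=62; pred: 7+7-2=12
Step 2: prey: 62+31-29=64; pred: 12+14-4=22
Step 3: prey: 64+32-56=40; pred: 22+28-8=42
Step 4: prey: 40+20-67=0; pred: 42+33-16=59
Step 5: prey: 0+0-0=0; pred: 59+0-23=36
Step 6: prey: 0+0-0=0; pred: 36+0-14=22
Step 7: prey: 0+0-0=0; pred: 22+0-8=14
Step 8: prey: 0+0-0=0; pred: 14+0-5=9
Step 9: prey: 0+0-0=0; pred: 9+0-3=6
Step 10: prey: 0+0-0=0; pred: 6+0-2=4
Step 11: prey: 0+0-0=0; pred: 4+0-1=3
Max prey = 64 at step 2

Answer: 64 2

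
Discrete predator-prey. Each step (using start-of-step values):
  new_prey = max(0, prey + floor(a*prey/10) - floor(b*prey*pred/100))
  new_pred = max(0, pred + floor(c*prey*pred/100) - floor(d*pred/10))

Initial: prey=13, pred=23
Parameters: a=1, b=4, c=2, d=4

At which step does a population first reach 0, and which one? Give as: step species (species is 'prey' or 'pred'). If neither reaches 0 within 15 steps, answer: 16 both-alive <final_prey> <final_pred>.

Answer: 16 both-alive 1 2

Derivation:
Step 1: prey: 13+1-11=3; pred: 23+5-9=19
Step 2: prey: 3+0-2=1; pred: 19+1-7=13
Step 3: prey: 1+0-0=1; pred: 13+0-5=8
Step 4: prey: 1+0-0=1; pred: 8+0-3=5
Step 5: prey: 1+0-0=1; pred: 5+0-2=3
Step 6: prey: 1+0-0=1; pred: 3+0-1=2
Step 7: prey: 1+0-0=1; pred: 2+0-0=2
Steps 8-15: state stable at prey=1, pred=2 (no change)
No extinction within 15 steps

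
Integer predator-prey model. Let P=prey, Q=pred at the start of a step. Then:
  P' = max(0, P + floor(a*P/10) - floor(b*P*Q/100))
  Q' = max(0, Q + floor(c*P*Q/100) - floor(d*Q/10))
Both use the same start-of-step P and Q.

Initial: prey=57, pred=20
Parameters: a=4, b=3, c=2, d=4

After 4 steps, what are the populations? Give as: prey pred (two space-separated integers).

Answer: 0 30

Derivation:
Step 1: prey: 57+22-34=45; pred: 20+22-8=34
Step 2: prey: 45+18-45=18; pred: 34+30-13=51
Step 3: prey: 18+7-27=0; pred: 51+18-20=49
Step 4: prey: 0+0-0=0; pred: 49+0-19=30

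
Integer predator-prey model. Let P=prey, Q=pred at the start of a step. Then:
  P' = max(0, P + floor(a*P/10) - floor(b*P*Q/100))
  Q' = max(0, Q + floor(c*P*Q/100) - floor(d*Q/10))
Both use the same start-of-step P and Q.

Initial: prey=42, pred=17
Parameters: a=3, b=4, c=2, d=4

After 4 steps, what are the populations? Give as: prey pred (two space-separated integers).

Answer: 1 12

Derivation:
Step 1: prey: 42+12-28=26; pred: 17+14-6=25
Step 2: prey: 26+7-26=7; pred: 25+13-10=28
Step 3: prey: 7+2-7=2; pred: 28+3-11=20
Step 4: prey: 2+0-1=1; pred: 20+0-8=12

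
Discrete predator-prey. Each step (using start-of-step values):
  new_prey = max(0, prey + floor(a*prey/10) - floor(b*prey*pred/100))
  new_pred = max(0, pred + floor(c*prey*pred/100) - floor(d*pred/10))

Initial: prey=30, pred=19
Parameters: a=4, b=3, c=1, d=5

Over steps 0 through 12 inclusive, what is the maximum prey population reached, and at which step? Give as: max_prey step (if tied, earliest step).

Step 1: prey: 30+12-17=25; pred: 19+5-9=15
Step 2: prey: 25+10-11=24; pred: 15+3-7=11
Step 3: prey: 24+9-7=26; pred: 11+2-5=8
Step 4: prey: 26+10-6=30; pred: 8+2-4=6
Step 5: prey: 30+12-5=37; pred: 6+1-3=4
Step 6: prey: 37+14-4=47; pred: 4+1-2=3
Step 7: prey: 47+18-4=61; pred: 3+1-1=3
Step 8: prey: 61+24-5=80; pred: 3+1-1=3
Step 9: prey: 80+32-7=105; pred: 3+2-1=4
Step 10: prey: 105+42-12=135; pred: 4+4-2=6
Step 11: prey: 135+54-24=165; pred: 6+8-3=11
Step 12: prey: 165+66-54=177; pred: 11+18-5=24
Max prey = 177 at step 12

Answer: 177 12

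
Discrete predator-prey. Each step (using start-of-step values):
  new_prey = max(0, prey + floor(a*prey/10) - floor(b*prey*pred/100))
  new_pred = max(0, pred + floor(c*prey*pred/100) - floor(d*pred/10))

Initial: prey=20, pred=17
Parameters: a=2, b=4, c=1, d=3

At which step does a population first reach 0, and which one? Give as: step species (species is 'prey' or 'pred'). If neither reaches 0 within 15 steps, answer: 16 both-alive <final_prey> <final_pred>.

Step 1: prey: 20+4-13=11; pred: 17+3-5=15
Step 2: prey: 11+2-6=7; pred: 15+1-4=12
Step 3: prey: 7+1-3=5; pred: 12+0-3=9
Step 4: prey: 5+1-1=5; pred: 9+0-2=7
Step 5: prey: 5+1-1=5; pred: 7+0-2=5
Step 6: prey: 5+1-1=5; pred: 5+0-1=4
Step 7: prey: 5+1-0=6; pred: 4+0-1=3
Step 8: prey: 6+1-0=7; pred: 3+0-0=3
Step 9: prey: 7+1-0=8; pred: 3+0-0=3
Step 10: prey: 8+1-0=9; pred: 3+0-0=3
Step 11: prey: 9+1-1=9; pred: 3+0-0=3
Steps 12-15: state stable at prey=9, pred=3 (no change)
No extinction within 15 steps

Answer: 16 both-alive 9 3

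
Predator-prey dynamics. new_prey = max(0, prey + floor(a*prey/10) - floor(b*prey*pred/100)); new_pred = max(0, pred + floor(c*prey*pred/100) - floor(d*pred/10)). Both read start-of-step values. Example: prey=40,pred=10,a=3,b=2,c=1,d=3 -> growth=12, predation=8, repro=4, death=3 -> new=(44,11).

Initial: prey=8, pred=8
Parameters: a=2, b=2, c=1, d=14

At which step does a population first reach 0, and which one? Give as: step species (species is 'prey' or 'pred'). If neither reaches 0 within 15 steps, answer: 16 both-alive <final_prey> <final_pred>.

Step 1: prey: 8+1-1=8; pred: 8+0-11=0
First extinction: pred at step 1

Answer: 1 pred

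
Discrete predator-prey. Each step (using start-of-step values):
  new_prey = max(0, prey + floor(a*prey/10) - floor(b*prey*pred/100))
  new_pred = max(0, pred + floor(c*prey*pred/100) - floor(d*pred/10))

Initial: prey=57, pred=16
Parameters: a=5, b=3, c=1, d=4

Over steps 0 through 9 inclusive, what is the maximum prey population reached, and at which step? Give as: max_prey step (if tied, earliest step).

Answer: 58 1

Derivation:
Step 1: prey: 57+28-27=58; pred: 16+9-6=19
Step 2: prey: 58+29-33=54; pred: 19+11-7=23
Step 3: prey: 54+27-37=44; pred: 23+12-9=26
Step 4: prey: 44+22-34=32; pred: 26+11-10=27
Step 5: prey: 32+16-25=23; pred: 27+8-10=25
Step 6: prey: 23+11-17=17; pred: 25+5-10=20
Step 7: prey: 17+8-10=15; pred: 20+3-8=15
Step 8: prey: 15+7-6=16; pred: 15+2-6=11
Step 9: prey: 16+8-5=19; pred: 11+1-4=8
Max prey = 58 at step 1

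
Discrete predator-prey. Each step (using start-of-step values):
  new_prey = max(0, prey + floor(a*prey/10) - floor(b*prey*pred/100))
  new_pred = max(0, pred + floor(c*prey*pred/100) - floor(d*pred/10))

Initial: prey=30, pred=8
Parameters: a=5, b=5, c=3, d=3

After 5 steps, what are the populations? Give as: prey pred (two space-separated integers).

Step 1: prey: 30+15-12=33; pred: 8+7-2=13
Step 2: prey: 33+16-21=28; pred: 13+12-3=22
Step 3: prey: 28+14-30=12; pred: 22+18-6=34
Step 4: prey: 12+6-20=0; pred: 34+12-10=36
Step 5: prey: 0+0-0=0; pred: 36+0-10=26

Answer: 0 26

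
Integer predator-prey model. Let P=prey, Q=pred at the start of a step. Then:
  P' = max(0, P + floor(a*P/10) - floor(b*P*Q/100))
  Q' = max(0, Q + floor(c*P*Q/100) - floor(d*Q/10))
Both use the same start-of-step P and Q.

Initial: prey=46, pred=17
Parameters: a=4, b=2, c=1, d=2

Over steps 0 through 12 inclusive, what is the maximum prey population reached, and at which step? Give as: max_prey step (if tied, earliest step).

Answer: 49 1

Derivation:
Step 1: prey: 46+18-15=49; pred: 17+7-3=21
Step 2: prey: 49+19-20=48; pred: 21+10-4=27
Step 3: prey: 48+19-25=42; pred: 27+12-5=34
Step 4: prey: 42+16-28=30; pred: 34+14-6=42
Step 5: prey: 30+12-25=17; pred: 42+12-8=46
Step 6: prey: 17+6-15=8; pred: 46+7-9=44
Step 7: prey: 8+3-7=4; pred: 44+3-8=39
Step 8: prey: 4+1-3=2; pred: 39+1-7=33
Step 9: prey: 2+0-1=1; pred: 33+0-6=27
Step 10: prey: 1+0-0=1; pred: 27+0-5=22
Step 11: prey: 1+0-0=1; pred: 22+0-4=18
Step 12: prey: 1+0-0=1; pred: 18+0-3=15
Max prey = 49 at step 1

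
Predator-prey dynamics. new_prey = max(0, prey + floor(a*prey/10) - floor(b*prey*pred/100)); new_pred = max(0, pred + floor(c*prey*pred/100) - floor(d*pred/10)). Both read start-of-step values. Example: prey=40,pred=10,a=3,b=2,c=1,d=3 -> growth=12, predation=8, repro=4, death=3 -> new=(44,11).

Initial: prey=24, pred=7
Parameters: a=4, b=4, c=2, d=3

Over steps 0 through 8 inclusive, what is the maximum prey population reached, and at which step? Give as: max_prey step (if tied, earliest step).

Step 1: prey: 24+9-6=27; pred: 7+3-2=8
Step 2: prey: 27+10-8=29; pred: 8+4-2=10
Step 3: prey: 29+11-11=29; pred: 10+5-3=12
Step 4: prey: 29+11-13=27; pred: 12+6-3=15
Step 5: prey: 27+10-16=21; pred: 15+8-4=19
Step 6: prey: 21+8-15=14; pred: 19+7-5=21
Step 7: prey: 14+5-11=8; pred: 21+5-6=20
Step 8: prey: 8+3-6=5; pred: 20+3-6=17
Max prey = 29 at step 2

Answer: 29 2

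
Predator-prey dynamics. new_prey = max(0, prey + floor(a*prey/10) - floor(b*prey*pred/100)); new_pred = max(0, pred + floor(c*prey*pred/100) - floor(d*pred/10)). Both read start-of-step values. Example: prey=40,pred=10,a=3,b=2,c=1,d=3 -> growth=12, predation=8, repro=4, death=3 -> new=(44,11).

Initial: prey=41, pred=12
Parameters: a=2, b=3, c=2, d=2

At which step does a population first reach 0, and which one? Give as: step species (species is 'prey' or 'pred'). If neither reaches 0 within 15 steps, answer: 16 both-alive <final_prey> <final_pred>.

Step 1: prey: 41+8-14=35; pred: 12+9-2=19
Step 2: prey: 35+7-19=23; pred: 19+13-3=29
Step 3: prey: 23+4-20=7; pred: 29+13-5=37
Step 4: prey: 7+1-7=1; pred: 37+5-7=35
Step 5: prey: 1+0-1=0; pred: 35+0-7=28
First extinction: prey at step 5

Answer: 5 prey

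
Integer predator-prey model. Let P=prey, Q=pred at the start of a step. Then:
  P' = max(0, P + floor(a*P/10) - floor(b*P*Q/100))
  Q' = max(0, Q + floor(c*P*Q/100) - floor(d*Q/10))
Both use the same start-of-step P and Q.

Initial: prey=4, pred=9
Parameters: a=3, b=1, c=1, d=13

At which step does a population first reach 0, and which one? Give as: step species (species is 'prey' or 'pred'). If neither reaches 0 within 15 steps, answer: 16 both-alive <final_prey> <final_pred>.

Step 1: prey: 4+1-0=5; pred: 9+0-11=0
First extinction: pred at step 1

Answer: 1 pred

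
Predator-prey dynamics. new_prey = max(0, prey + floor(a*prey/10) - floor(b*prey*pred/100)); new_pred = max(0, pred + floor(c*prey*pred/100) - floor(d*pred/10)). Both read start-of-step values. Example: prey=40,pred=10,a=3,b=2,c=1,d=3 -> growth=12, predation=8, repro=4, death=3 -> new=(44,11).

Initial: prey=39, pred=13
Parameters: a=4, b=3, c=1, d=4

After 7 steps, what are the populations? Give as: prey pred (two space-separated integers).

Step 1: prey: 39+15-15=39; pred: 13+5-5=13
Step 2: prey: 39+15-15=39; pred: 13+5-5=13
Step 3: prey: 39+15-15=39; pred: 13+5-5=13
Step 4: prey: 39+15-15=39; pred: 13+5-5=13
Step 5: prey: 39+15-15=39; pred: 13+5-5=13
Step 6: prey: 39+15-15=39; pred: 13+5-5=13
Step 7: prey: 39+15-15=39; pred: 13+5-5=13

Answer: 39 13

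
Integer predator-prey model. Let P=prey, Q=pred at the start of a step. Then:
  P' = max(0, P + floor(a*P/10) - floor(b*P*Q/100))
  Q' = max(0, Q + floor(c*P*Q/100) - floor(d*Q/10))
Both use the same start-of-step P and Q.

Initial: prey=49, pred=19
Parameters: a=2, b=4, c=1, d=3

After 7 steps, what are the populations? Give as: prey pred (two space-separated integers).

Step 1: prey: 49+9-37=21; pred: 19+9-5=23
Step 2: prey: 21+4-19=6; pred: 23+4-6=21
Step 3: prey: 6+1-5=2; pred: 21+1-6=16
Step 4: prey: 2+0-1=1; pred: 16+0-4=12
Step 5: prey: 1+0-0=1; pred: 12+0-3=9
Step 6: prey: 1+0-0=1; pred: 9+0-2=7
Step 7: prey: 1+0-0=1; pred: 7+0-2=5

Answer: 1 5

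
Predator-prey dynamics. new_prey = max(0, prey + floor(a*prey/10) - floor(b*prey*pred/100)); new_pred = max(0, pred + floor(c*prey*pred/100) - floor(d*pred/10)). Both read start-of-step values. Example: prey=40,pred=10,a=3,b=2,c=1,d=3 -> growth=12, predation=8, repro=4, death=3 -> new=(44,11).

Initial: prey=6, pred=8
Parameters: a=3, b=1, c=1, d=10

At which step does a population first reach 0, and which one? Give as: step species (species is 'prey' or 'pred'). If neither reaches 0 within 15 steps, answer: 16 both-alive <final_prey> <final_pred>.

Answer: 1 pred

Derivation:
Step 1: prey: 6+1-0=7; pred: 8+0-8=0
First extinction: pred at step 1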